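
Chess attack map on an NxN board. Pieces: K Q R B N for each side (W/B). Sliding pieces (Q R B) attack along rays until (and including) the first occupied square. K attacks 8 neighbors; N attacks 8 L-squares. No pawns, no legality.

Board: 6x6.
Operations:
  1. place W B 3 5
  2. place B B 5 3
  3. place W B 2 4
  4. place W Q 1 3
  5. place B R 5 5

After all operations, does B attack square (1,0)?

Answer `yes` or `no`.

Answer: no

Derivation:
Op 1: place WB@(3,5)
Op 2: place BB@(5,3)
Op 3: place WB@(2,4)
Op 4: place WQ@(1,3)
Op 5: place BR@(5,5)
Per-piece attacks for B:
  BB@(5,3): attacks (4,4) (3,5) (4,2) (3,1) (2,0) [ray(-1,1) blocked at (3,5)]
  BR@(5,5): attacks (5,4) (5,3) (4,5) (3,5) [ray(0,-1) blocked at (5,3); ray(-1,0) blocked at (3,5)]
B attacks (1,0): no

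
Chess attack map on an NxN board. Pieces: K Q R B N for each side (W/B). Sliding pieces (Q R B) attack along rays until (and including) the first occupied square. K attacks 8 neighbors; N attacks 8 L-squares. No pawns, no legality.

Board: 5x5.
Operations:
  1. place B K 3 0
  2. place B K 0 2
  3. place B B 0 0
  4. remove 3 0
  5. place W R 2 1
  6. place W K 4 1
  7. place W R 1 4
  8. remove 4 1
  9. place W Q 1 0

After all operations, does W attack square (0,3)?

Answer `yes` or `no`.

Answer: no

Derivation:
Op 1: place BK@(3,0)
Op 2: place BK@(0,2)
Op 3: place BB@(0,0)
Op 4: remove (3,0)
Op 5: place WR@(2,1)
Op 6: place WK@(4,1)
Op 7: place WR@(1,4)
Op 8: remove (4,1)
Op 9: place WQ@(1,0)
Per-piece attacks for W:
  WQ@(1,0): attacks (1,1) (1,2) (1,3) (1,4) (2,0) (3,0) (4,0) (0,0) (2,1) (0,1) [ray(0,1) blocked at (1,4); ray(-1,0) blocked at (0,0); ray(1,1) blocked at (2,1)]
  WR@(1,4): attacks (1,3) (1,2) (1,1) (1,0) (2,4) (3,4) (4,4) (0,4) [ray(0,-1) blocked at (1,0)]
  WR@(2,1): attacks (2,2) (2,3) (2,4) (2,0) (3,1) (4,1) (1,1) (0,1)
W attacks (0,3): no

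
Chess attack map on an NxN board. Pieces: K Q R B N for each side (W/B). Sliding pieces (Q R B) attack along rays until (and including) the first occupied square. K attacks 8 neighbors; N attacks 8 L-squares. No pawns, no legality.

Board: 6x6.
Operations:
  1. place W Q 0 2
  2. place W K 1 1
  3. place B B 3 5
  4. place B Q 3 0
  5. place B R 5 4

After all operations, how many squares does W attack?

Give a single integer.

Answer: 18

Derivation:
Op 1: place WQ@(0,2)
Op 2: place WK@(1,1)
Op 3: place BB@(3,5)
Op 4: place BQ@(3,0)
Op 5: place BR@(5,4)
Per-piece attacks for W:
  WQ@(0,2): attacks (0,3) (0,4) (0,5) (0,1) (0,0) (1,2) (2,2) (3,2) (4,2) (5,2) (1,3) (2,4) (3,5) (1,1) [ray(1,1) blocked at (3,5); ray(1,-1) blocked at (1,1)]
  WK@(1,1): attacks (1,2) (1,0) (2,1) (0,1) (2,2) (2,0) (0,2) (0,0)
Union (18 distinct): (0,0) (0,1) (0,2) (0,3) (0,4) (0,5) (1,0) (1,1) (1,2) (1,3) (2,0) (2,1) (2,2) (2,4) (3,2) (3,5) (4,2) (5,2)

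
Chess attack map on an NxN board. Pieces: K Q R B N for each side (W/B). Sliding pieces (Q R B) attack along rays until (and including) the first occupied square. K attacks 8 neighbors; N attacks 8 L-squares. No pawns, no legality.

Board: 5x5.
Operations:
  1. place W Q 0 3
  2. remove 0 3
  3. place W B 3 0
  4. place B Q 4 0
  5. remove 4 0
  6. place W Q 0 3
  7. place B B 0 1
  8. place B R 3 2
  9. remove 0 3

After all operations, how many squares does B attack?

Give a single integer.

Op 1: place WQ@(0,3)
Op 2: remove (0,3)
Op 3: place WB@(3,0)
Op 4: place BQ@(4,0)
Op 5: remove (4,0)
Op 6: place WQ@(0,3)
Op 7: place BB@(0,1)
Op 8: place BR@(3,2)
Op 9: remove (0,3)
Per-piece attacks for B:
  BB@(0,1): attacks (1,2) (2,3) (3,4) (1,0)
  BR@(3,2): attacks (3,3) (3,4) (3,1) (3,0) (4,2) (2,2) (1,2) (0,2) [ray(0,-1) blocked at (3,0)]
Union (10 distinct): (0,2) (1,0) (1,2) (2,2) (2,3) (3,0) (3,1) (3,3) (3,4) (4,2)

Answer: 10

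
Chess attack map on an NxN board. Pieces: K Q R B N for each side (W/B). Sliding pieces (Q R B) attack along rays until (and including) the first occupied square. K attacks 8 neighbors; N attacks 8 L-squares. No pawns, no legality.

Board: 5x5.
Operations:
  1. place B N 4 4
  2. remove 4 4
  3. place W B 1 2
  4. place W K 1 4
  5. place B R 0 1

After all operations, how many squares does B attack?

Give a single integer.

Answer: 8

Derivation:
Op 1: place BN@(4,4)
Op 2: remove (4,4)
Op 3: place WB@(1,2)
Op 4: place WK@(1,4)
Op 5: place BR@(0,1)
Per-piece attacks for B:
  BR@(0,1): attacks (0,2) (0,3) (0,4) (0,0) (1,1) (2,1) (3,1) (4,1)
Union (8 distinct): (0,0) (0,2) (0,3) (0,4) (1,1) (2,1) (3,1) (4,1)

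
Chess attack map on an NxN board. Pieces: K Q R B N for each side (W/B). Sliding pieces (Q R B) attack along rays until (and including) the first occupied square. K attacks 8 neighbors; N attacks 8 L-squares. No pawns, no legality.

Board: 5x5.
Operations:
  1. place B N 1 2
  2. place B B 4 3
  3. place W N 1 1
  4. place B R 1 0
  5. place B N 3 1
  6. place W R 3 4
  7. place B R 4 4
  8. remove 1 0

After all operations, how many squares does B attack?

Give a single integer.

Answer: 13

Derivation:
Op 1: place BN@(1,2)
Op 2: place BB@(4,3)
Op 3: place WN@(1,1)
Op 4: place BR@(1,0)
Op 5: place BN@(3,1)
Op 6: place WR@(3,4)
Op 7: place BR@(4,4)
Op 8: remove (1,0)
Per-piece attacks for B:
  BN@(1,2): attacks (2,4) (3,3) (0,4) (2,0) (3,1) (0,0)
  BN@(3,1): attacks (4,3) (2,3) (1,2) (1,0)
  BB@(4,3): attacks (3,4) (3,2) (2,1) (1,0) [ray(-1,1) blocked at (3,4)]
  BR@(4,4): attacks (4,3) (3,4) [ray(0,-1) blocked at (4,3); ray(-1,0) blocked at (3,4)]
Union (13 distinct): (0,0) (0,4) (1,0) (1,2) (2,0) (2,1) (2,3) (2,4) (3,1) (3,2) (3,3) (3,4) (4,3)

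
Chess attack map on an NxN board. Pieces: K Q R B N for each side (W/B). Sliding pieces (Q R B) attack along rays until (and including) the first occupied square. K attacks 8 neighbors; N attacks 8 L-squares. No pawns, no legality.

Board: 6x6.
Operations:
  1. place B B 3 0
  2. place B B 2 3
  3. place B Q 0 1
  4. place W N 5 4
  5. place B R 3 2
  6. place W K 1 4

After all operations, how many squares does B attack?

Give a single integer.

Op 1: place BB@(3,0)
Op 2: place BB@(2,3)
Op 3: place BQ@(0,1)
Op 4: place WN@(5,4)
Op 5: place BR@(3,2)
Op 6: place WK@(1,4)
Per-piece attacks for B:
  BQ@(0,1): attacks (0,2) (0,3) (0,4) (0,5) (0,0) (1,1) (2,1) (3,1) (4,1) (5,1) (1,2) (2,3) (1,0) [ray(1,1) blocked at (2,3)]
  BB@(2,3): attacks (3,4) (4,5) (3,2) (1,4) (1,2) (0,1) [ray(1,-1) blocked at (3,2); ray(-1,1) blocked at (1,4); ray(-1,-1) blocked at (0,1)]
  BB@(3,0): attacks (4,1) (5,2) (2,1) (1,2) (0,3)
  BR@(3,2): attacks (3,3) (3,4) (3,5) (3,1) (3,0) (4,2) (5,2) (2,2) (1,2) (0,2) [ray(0,-1) blocked at (3,0)]
Union (24 distinct): (0,0) (0,1) (0,2) (0,3) (0,4) (0,5) (1,0) (1,1) (1,2) (1,4) (2,1) (2,2) (2,3) (3,0) (3,1) (3,2) (3,3) (3,4) (3,5) (4,1) (4,2) (4,5) (5,1) (5,2)

Answer: 24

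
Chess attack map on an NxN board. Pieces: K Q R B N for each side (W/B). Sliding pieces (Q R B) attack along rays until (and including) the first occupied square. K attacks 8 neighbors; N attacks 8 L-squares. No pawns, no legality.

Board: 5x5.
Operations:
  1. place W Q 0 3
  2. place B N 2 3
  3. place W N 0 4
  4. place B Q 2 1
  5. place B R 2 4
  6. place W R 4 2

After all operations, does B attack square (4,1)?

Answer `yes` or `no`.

Answer: yes

Derivation:
Op 1: place WQ@(0,3)
Op 2: place BN@(2,3)
Op 3: place WN@(0,4)
Op 4: place BQ@(2,1)
Op 5: place BR@(2,4)
Op 6: place WR@(4,2)
Per-piece attacks for B:
  BQ@(2,1): attacks (2,2) (2,3) (2,0) (3,1) (4,1) (1,1) (0,1) (3,2) (4,3) (3,0) (1,2) (0,3) (1,0) [ray(0,1) blocked at (2,3); ray(-1,1) blocked at (0,3)]
  BN@(2,3): attacks (4,4) (0,4) (3,1) (4,2) (1,1) (0,2)
  BR@(2,4): attacks (2,3) (3,4) (4,4) (1,4) (0,4) [ray(0,-1) blocked at (2,3); ray(-1,0) blocked at (0,4)]
B attacks (4,1): yes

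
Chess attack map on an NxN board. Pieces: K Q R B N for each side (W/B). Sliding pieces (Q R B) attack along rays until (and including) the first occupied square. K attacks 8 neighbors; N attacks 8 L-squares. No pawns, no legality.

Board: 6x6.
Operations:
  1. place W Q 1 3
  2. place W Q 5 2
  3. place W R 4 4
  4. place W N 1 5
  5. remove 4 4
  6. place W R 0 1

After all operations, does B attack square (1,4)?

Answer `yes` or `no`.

Answer: no

Derivation:
Op 1: place WQ@(1,3)
Op 2: place WQ@(5,2)
Op 3: place WR@(4,4)
Op 4: place WN@(1,5)
Op 5: remove (4,4)
Op 6: place WR@(0,1)
Per-piece attacks for B:
B attacks (1,4): no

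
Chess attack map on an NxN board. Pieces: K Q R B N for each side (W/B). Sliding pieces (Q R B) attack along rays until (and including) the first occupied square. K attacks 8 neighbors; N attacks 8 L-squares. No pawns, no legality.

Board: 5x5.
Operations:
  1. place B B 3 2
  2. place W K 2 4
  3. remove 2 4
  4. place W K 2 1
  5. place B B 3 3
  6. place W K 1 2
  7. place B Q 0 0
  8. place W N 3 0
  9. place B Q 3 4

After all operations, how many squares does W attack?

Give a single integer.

Op 1: place BB@(3,2)
Op 2: place WK@(2,4)
Op 3: remove (2,4)
Op 4: place WK@(2,1)
Op 5: place BB@(3,3)
Op 6: place WK@(1,2)
Op 7: place BQ@(0,0)
Op 8: place WN@(3,0)
Op 9: place BQ@(3,4)
Per-piece attacks for W:
  WK@(1,2): attacks (1,3) (1,1) (2,2) (0,2) (2,3) (2,1) (0,3) (0,1)
  WK@(2,1): attacks (2,2) (2,0) (3,1) (1,1) (3,2) (3,0) (1,2) (1,0)
  WN@(3,0): attacks (4,2) (2,2) (1,1)
Union (15 distinct): (0,1) (0,2) (0,3) (1,0) (1,1) (1,2) (1,3) (2,0) (2,1) (2,2) (2,3) (3,0) (3,1) (3,2) (4,2)

Answer: 15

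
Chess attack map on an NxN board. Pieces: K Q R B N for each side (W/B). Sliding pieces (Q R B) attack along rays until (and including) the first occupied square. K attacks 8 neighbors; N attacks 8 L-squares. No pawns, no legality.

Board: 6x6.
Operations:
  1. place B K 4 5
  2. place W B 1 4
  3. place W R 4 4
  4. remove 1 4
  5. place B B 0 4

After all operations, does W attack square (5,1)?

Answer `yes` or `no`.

Answer: no

Derivation:
Op 1: place BK@(4,5)
Op 2: place WB@(1,4)
Op 3: place WR@(4,4)
Op 4: remove (1,4)
Op 5: place BB@(0,4)
Per-piece attacks for W:
  WR@(4,4): attacks (4,5) (4,3) (4,2) (4,1) (4,0) (5,4) (3,4) (2,4) (1,4) (0,4) [ray(0,1) blocked at (4,5); ray(-1,0) blocked at (0,4)]
W attacks (5,1): no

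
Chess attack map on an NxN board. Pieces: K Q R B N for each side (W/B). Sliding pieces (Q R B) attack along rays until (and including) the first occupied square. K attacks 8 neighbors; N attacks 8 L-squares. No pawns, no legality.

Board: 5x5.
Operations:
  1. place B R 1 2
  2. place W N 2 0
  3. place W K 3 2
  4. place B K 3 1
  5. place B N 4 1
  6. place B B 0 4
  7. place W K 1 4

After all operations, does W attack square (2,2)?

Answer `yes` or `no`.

Answer: yes

Derivation:
Op 1: place BR@(1,2)
Op 2: place WN@(2,0)
Op 3: place WK@(3,2)
Op 4: place BK@(3,1)
Op 5: place BN@(4,1)
Op 6: place BB@(0,4)
Op 7: place WK@(1,4)
Per-piece attacks for W:
  WK@(1,4): attacks (1,3) (2,4) (0,4) (2,3) (0,3)
  WN@(2,0): attacks (3,2) (4,1) (1,2) (0,1)
  WK@(3,2): attacks (3,3) (3,1) (4,2) (2,2) (4,3) (4,1) (2,3) (2,1)
W attacks (2,2): yes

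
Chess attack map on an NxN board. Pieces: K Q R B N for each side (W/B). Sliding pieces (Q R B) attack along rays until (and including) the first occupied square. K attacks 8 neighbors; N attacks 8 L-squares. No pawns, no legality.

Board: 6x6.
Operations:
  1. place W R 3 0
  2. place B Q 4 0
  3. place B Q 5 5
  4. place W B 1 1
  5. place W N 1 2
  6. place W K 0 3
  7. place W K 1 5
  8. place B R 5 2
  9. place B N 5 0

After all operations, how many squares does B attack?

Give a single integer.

Answer: 23

Derivation:
Op 1: place WR@(3,0)
Op 2: place BQ@(4,0)
Op 3: place BQ@(5,5)
Op 4: place WB@(1,1)
Op 5: place WN@(1,2)
Op 6: place WK@(0,3)
Op 7: place WK@(1,5)
Op 8: place BR@(5,2)
Op 9: place BN@(5,0)
Per-piece attacks for B:
  BQ@(4,0): attacks (4,1) (4,2) (4,3) (4,4) (4,5) (5,0) (3,0) (5,1) (3,1) (2,2) (1,3) (0,4) [ray(1,0) blocked at (5,0); ray(-1,0) blocked at (3,0)]
  BN@(5,0): attacks (4,2) (3,1)
  BR@(5,2): attacks (5,3) (5,4) (5,5) (5,1) (5,0) (4,2) (3,2) (2,2) (1,2) [ray(0,1) blocked at (5,5); ray(0,-1) blocked at (5,0); ray(-1,0) blocked at (1,2)]
  BQ@(5,5): attacks (5,4) (5,3) (5,2) (4,5) (3,5) (2,5) (1,5) (4,4) (3,3) (2,2) (1,1) [ray(0,-1) blocked at (5,2); ray(-1,0) blocked at (1,5); ray(-1,-1) blocked at (1,1)]
Union (23 distinct): (0,4) (1,1) (1,2) (1,3) (1,5) (2,2) (2,5) (3,0) (3,1) (3,2) (3,3) (3,5) (4,1) (4,2) (4,3) (4,4) (4,5) (5,0) (5,1) (5,2) (5,3) (5,4) (5,5)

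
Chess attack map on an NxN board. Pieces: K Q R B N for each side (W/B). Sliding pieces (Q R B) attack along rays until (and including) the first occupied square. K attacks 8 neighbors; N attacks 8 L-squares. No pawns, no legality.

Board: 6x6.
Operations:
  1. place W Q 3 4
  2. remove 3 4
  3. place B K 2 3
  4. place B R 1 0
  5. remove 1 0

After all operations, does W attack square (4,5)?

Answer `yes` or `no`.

Op 1: place WQ@(3,4)
Op 2: remove (3,4)
Op 3: place BK@(2,3)
Op 4: place BR@(1,0)
Op 5: remove (1,0)
Per-piece attacks for W:
W attacks (4,5): no

Answer: no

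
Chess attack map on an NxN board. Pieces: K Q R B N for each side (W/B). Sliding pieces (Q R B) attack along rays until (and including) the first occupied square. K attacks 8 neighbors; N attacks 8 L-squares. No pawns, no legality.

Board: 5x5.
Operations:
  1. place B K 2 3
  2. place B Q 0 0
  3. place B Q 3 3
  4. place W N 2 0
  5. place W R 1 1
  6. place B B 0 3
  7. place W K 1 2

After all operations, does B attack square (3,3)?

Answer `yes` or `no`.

Op 1: place BK@(2,3)
Op 2: place BQ@(0,0)
Op 3: place BQ@(3,3)
Op 4: place WN@(2,0)
Op 5: place WR@(1,1)
Op 6: place BB@(0,3)
Op 7: place WK@(1,2)
Per-piece attacks for B:
  BQ@(0,0): attacks (0,1) (0,2) (0,3) (1,0) (2,0) (1,1) [ray(0,1) blocked at (0,3); ray(1,0) blocked at (2,0); ray(1,1) blocked at (1,1)]
  BB@(0,3): attacks (1,4) (1,2) [ray(1,-1) blocked at (1,2)]
  BK@(2,3): attacks (2,4) (2,2) (3,3) (1,3) (3,4) (3,2) (1,4) (1,2)
  BQ@(3,3): attacks (3,4) (3,2) (3,1) (3,0) (4,3) (2,3) (4,4) (4,2) (2,4) (2,2) (1,1) [ray(-1,0) blocked at (2,3); ray(-1,-1) blocked at (1,1)]
B attacks (3,3): yes

Answer: yes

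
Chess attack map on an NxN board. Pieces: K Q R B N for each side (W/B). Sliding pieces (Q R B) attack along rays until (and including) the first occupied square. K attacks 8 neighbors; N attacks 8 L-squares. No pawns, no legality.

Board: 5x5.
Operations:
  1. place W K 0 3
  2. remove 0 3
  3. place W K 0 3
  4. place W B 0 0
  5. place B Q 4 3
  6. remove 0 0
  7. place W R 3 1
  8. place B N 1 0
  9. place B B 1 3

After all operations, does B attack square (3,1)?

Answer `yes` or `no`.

Answer: yes

Derivation:
Op 1: place WK@(0,3)
Op 2: remove (0,3)
Op 3: place WK@(0,3)
Op 4: place WB@(0,0)
Op 5: place BQ@(4,3)
Op 6: remove (0,0)
Op 7: place WR@(3,1)
Op 8: place BN@(1,0)
Op 9: place BB@(1,3)
Per-piece attacks for B:
  BN@(1,0): attacks (2,2) (3,1) (0,2)
  BB@(1,3): attacks (2,4) (2,2) (3,1) (0,4) (0,2) [ray(1,-1) blocked at (3,1)]
  BQ@(4,3): attacks (4,4) (4,2) (4,1) (4,0) (3,3) (2,3) (1,3) (3,4) (3,2) (2,1) (1,0) [ray(-1,0) blocked at (1,3); ray(-1,-1) blocked at (1,0)]
B attacks (3,1): yes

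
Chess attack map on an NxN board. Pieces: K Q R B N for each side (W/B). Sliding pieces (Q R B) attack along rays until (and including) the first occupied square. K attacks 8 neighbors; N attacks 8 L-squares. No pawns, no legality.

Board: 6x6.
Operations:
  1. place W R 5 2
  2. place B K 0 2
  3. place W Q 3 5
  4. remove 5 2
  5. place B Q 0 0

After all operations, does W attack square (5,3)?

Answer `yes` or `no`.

Op 1: place WR@(5,2)
Op 2: place BK@(0,2)
Op 3: place WQ@(3,5)
Op 4: remove (5,2)
Op 5: place BQ@(0,0)
Per-piece attacks for W:
  WQ@(3,5): attacks (3,4) (3,3) (3,2) (3,1) (3,0) (4,5) (5,5) (2,5) (1,5) (0,5) (4,4) (5,3) (2,4) (1,3) (0,2) [ray(-1,-1) blocked at (0,2)]
W attacks (5,3): yes

Answer: yes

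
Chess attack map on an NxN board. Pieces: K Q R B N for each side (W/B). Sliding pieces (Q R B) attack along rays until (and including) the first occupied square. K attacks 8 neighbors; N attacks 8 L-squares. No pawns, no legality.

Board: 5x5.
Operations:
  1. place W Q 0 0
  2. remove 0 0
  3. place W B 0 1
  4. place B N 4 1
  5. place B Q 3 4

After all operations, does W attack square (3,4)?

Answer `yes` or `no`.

Op 1: place WQ@(0,0)
Op 2: remove (0,0)
Op 3: place WB@(0,1)
Op 4: place BN@(4,1)
Op 5: place BQ@(3,4)
Per-piece attacks for W:
  WB@(0,1): attacks (1,2) (2,3) (3,4) (1,0) [ray(1,1) blocked at (3,4)]
W attacks (3,4): yes

Answer: yes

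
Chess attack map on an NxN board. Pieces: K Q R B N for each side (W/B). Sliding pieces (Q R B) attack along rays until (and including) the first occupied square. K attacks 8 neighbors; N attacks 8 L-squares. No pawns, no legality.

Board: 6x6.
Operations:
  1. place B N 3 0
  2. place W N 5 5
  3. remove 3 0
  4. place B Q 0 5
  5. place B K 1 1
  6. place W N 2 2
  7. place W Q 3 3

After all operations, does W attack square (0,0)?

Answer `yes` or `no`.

Answer: no

Derivation:
Op 1: place BN@(3,0)
Op 2: place WN@(5,5)
Op 3: remove (3,0)
Op 4: place BQ@(0,5)
Op 5: place BK@(1,1)
Op 6: place WN@(2,2)
Op 7: place WQ@(3,3)
Per-piece attacks for W:
  WN@(2,2): attacks (3,4) (4,3) (1,4) (0,3) (3,0) (4,1) (1,0) (0,1)
  WQ@(3,3): attacks (3,4) (3,5) (3,2) (3,1) (3,0) (4,3) (5,3) (2,3) (1,3) (0,3) (4,4) (5,5) (4,2) (5,1) (2,4) (1,5) (2,2) [ray(1,1) blocked at (5,5); ray(-1,-1) blocked at (2,2)]
  WN@(5,5): attacks (4,3) (3,4)
W attacks (0,0): no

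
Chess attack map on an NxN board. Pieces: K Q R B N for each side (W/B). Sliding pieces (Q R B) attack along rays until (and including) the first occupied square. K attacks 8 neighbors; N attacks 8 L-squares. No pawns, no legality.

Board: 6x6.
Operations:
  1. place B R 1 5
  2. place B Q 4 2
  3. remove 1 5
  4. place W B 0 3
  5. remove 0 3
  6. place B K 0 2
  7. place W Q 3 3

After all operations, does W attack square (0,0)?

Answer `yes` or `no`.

Answer: yes

Derivation:
Op 1: place BR@(1,5)
Op 2: place BQ@(4,2)
Op 3: remove (1,5)
Op 4: place WB@(0,3)
Op 5: remove (0,3)
Op 6: place BK@(0,2)
Op 7: place WQ@(3,3)
Per-piece attacks for W:
  WQ@(3,3): attacks (3,4) (3,5) (3,2) (3,1) (3,0) (4,3) (5,3) (2,3) (1,3) (0,3) (4,4) (5,5) (4,2) (2,4) (1,5) (2,2) (1,1) (0,0) [ray(1,-1) blocked at (4,2)]
W attacks (0,0): yes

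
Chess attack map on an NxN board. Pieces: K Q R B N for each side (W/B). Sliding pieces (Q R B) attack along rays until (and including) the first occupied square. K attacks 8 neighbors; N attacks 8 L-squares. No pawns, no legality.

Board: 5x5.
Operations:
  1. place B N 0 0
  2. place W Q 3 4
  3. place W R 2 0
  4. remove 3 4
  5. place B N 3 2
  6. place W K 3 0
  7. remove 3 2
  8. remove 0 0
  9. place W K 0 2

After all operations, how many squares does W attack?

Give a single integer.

Answer: 16

Derivation:
Op 1: place BN@(0,0)
Op 2: place WQ@(3,4)
Op 3: place WR@(2,0)
Op 4: remove (3,4)
Op 5: place BN@(3,2)
Op 6: place WK@(3,0)
Op 7: remove (3,2)
Op 8: remove (0,0)
Op 9: place WK@(0,2)
Per-piece attacks for W:
  WK@(0,2): attacks (0,3) (0,1) (1,2) (1,3) (1,1)
  WR@(2,0): attacks (2,1) (2,2) (2,3) (2,4) (3,0) (1,0) (0,0) [ray(1,0) blocked at (3,0)]
  WK@(3,0): attacks (3,1) (4,0) (2,0) (4,1) (2,1)
Union (16 distinct): (0,0) (0,1) (0,3) (1,0) (1,1) (1,2) (1,3) (2,0) (2,1) (2,2) (2,3) (2,4) (3,0) (3,1) (4,0) (4,1)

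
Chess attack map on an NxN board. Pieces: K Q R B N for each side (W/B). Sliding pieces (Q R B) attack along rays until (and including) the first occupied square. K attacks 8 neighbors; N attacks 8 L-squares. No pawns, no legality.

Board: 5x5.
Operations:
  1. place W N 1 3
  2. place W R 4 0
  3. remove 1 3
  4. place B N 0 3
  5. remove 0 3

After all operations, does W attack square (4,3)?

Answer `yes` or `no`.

Op 1: place WN@(1,3)
Op 2: place WR@(4,0)
Op 3: remove (1,3)
Op 4: place BN@(0,3)
Op 5: remove (0,3)
Per-piece attacks for W:
  WR@(4,0): attacks (4,1) (4,2) (4,3) (4,4) (3,0) (2,0) (1,0) (0,0)
W attacks (4,3): yes

Answer: yes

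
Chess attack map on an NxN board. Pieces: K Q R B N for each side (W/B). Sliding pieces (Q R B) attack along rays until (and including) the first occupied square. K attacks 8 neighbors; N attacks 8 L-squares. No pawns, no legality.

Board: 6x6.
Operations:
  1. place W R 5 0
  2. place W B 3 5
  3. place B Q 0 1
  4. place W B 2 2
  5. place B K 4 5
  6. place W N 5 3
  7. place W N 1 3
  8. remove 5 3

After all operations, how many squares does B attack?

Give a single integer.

Op 1: place WR@(5,0)
Op 2: place WB@(3,5)
Op 3: place BQ@(0,1)
Op 4: place WB@(2,2)
Op 5: place BK@(4,5)
Op 6: place WN@(5,3)
Op 7: place WN@(1,3)
Op 8: remove (5,3)
Per-piece attacks for B:
  BQ@(0,1): attacks (0,2) (0,3) (0,4) (0,5) (0,0) (1,1) (2,1) (3,1) (4,1) (5,1) (1,2) (2,3) (3,4) (4,5) (1,0) [ray(1,1) blocked at (4,5)]
  BK@(4,5): attacks (4,4) (5,5) (3,5) (5,4) (3,4)
Union (19 distinct): (0,0) (0,2) (0,3) (0,4) (0,5) (1,0) (1,1) (1,2) (2,1) (2,3) (3,1) (3,4) (3,5) (4,1) (4,4) (4,5) (5,1) (5,4) (5,5)

Answer: 19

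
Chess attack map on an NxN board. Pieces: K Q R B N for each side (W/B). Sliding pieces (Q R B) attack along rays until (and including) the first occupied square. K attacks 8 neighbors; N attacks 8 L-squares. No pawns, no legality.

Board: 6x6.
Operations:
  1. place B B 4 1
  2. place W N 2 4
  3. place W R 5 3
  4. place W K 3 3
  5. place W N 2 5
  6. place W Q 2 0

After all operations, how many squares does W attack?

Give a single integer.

Op 1: place BB@(4,1)
Op 2: place WN@(2,4)
Op 3: place WR@(5,3)
Op 4: place WK@(3,3)
Op 5: place WN@(2,5)
Op 6: place WQ@(2,0)
Per-piece attacks for W:
  WQ@(2,0): attacks (2,1) (2,2) (2,3) (2,4) (3,0) (4,0) (5,0) (1,0) (0,0) (3,1) (4,2) (5,3) (1,1) (0,2) [ray(0,1) blocked at (2,4); ray(1,1) blocked at (5,3)]
  WN@(2,4): attacks (4,5) (0,5) (3,2) (4,3) (1,2) (0,3)
  WN@(2,5): attacks (3,3) (4,4) (1,3) (0,4)
  WK@(3,3): attacks (3,4) (3,2) (4,3) (2,3) (4,4) (4,2) (2,4) (2,2)
  WR@(5,3): attacks (5,4) (5,5) (5,2) (5,1) (5,0) (4,3) (3,3) [ray(-1,0) blocked at (3,3)]
Union (29 distinct): (0,0) (0,2) (0,3) (0,4) (0,5) (1,0) (1,1) (1,2) (1,3) (2,1) (2,2) (2,3) (2,4) (3,0) (3,1) (3,2) (3,3) (3,4) (4,0) (4,2) (4,3) (4,4) (4,5) (5,0) (5,1) (5,2) (5,3) (5,4) (5,5)

Answer: 29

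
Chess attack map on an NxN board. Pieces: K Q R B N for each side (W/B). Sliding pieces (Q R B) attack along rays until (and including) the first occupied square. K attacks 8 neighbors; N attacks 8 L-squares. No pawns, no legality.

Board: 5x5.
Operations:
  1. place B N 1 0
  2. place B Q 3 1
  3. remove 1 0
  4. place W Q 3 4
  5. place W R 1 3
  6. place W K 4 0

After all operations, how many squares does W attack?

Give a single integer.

Op 1: place BN@(1,0)
Op 2: place BQ@(3,1)
Op 3: remove (1,0)
Op 4: place WQ@(3,4)
Op 5: place WR@(1,3)
Op 6: place WK@(4,0)
Per-piece attacks for W:
  WR@(1,3): attacks (1,4) (1,2) (1,1) (1,0) (2,3) (3,3) (4,3) (0,3)
  WQ@(3,4): attacks (3,3) (3,2) (3,1) (4,4) (2,4) (1,4) (0,4) (4,3) (2,3) (1,2) (0,1) [ray(0,-1) blocked at (3,1)]
  WK@(4,0): attacks (4,1) (3,0) (3,1)
Union (16 distinct): (0,1) (0,3) (0,4) (1,0) (1,1) (1,2) (1,4) (2,3) (2,4) (3,0) (3,1) (3,2) (3,3) (4,1) (4,3) (4,4)

Answer: 16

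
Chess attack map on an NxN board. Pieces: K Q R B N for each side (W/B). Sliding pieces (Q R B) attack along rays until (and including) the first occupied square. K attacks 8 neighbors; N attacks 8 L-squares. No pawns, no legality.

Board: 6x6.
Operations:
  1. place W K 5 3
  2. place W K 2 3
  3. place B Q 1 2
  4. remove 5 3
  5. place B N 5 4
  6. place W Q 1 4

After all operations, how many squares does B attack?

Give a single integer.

Answer: 16

Derivation:
Op 1: place WK@(5,3)
Op 2: place WK@(2,3)
Op 3: place BQ@(1,2)
Op 4: remove (5,3)
Op 5: place BN@(5,4)
Op 6: place WQ@(1,4)
Per-piece attacks for B:
  BQ@(1,2): attacks (1,3) (1,4) (1,1) (1,0) (2,2) (3,2) (4,2) (5,2) (0,2) (2,3) (2,1) (3,0) (0,3) (0,1) [ray(0,1) blocked at (1,4); ray(1,1) blocked at (2,3)]
  BN@(5,4): attacks (3,5) (4,2) (3,3)
Union (16 distinct): (0,1) (0,2) (0,3) (1,0) (1,1) (1,3) (1,4) (2,1) (2,2) (2,3) (3,0) (3,2) (3,3) (3,5) (4,2) (5,2)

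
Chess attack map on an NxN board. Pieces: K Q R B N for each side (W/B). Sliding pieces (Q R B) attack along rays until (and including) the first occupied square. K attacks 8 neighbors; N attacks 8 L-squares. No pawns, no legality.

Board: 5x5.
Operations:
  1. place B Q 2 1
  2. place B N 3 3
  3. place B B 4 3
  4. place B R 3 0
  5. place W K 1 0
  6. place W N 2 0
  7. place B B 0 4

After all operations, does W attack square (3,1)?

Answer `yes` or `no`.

Op 1: place BQ@(2,1)
Op 2: place BN@(3,3)
Op 3: place BB@(4,3)
Op 4: place BR@(3,0)
Op 5: place WK@(1,0)
Op 6: place WN@(2,0)
Op 7: place BB@(0,4)
Per-piece attacks for W:
  WK@(1,0): attacks (1,1) (2,0) (0,0) (2,1) (0,1)
  WN@(2,0): attacks (3,2) (4,1) (1,2) (0,1)
W attacks (3,1): no

Answer: no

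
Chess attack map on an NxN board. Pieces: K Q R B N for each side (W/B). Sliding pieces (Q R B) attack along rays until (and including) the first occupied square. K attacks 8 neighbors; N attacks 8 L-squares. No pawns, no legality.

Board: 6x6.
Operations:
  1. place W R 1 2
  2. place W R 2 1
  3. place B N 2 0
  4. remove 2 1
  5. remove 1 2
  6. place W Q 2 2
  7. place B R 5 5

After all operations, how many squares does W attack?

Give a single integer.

Answer: 19

Derivation:
Op 1: place WR@(1,2)
Op 2: place WR@(2,1)
Op 3: place BN@(2,0)
Op 4: remove (2,1)
Op 5: remove (1,2)
Op 6: place WQ@(2,2)
Op 7: place BR@(5,5)
Per-piece attacks for W:
  WQ@(2,2): attacks (2,3) (2,4) (2,5) (2,1) (2,0) (3,2) (4,2) (5,2) (1,2) (0,2) (3,3) (4,4) (5,5) (3,1) (4,0) (1,3) (0,4) (1,1) (0,0) [ray(0,-1) blocked at (2,0); ray(1,1) blocked at (5,5)]
Union (19 distinct): (0,0) (0,2) (0,4) (1,1) (1,2) (1,3) (2,0) (2,1) (2,3) (2,4) (2,5) (3,1) (3,2) (3,3) (4,0) (4,2) (4,4) (5,2) (5,5)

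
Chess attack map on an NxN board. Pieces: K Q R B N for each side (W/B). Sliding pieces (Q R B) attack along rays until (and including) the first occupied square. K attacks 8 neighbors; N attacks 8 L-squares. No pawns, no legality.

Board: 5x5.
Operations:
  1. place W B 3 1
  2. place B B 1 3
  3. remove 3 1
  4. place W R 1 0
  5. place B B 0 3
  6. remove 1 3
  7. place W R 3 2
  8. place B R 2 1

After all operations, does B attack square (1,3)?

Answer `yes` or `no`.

Answer: no

Derivation:
Op 1: place WB@(3,1)
Op 2: place BB@(1,3)
Op 3: remove (3,1)
Op 4: place WR@(1,0)
Op 5: place BB@(0,3)
Op 6: remove (1,3)
Op 7: place WR@(3,2)
Op 8: place BR@(2,1)
Per-piece attacks for B:
  BB@(0,3): attacks (1,4) (1,2) (2,1) [ray(1,-1) blocked at (2,1)]
  BR@(2,1): attacks (2,2) (2,3) (2,4) (2,0) (3,1) (4,1) (1,1) (0,1)
B attacks (1,3): no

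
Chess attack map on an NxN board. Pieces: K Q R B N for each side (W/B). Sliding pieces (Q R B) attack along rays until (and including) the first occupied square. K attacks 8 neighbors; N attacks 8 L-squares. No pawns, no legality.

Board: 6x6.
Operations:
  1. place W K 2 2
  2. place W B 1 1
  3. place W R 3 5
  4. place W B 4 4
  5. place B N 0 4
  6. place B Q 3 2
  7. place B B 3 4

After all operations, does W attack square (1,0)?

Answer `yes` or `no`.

Op 1: place WK@(2,2)
Op 2: place WB@(1,1)
Op 3: place WR@(3,5)
Op 4: place WB@(4,4)
Op 5: place BN@(0,4)
Op 6: place BQ@(3,2)
Op 7: place BB@(3,4)
Per-piece attacks for W:
  WB@(1,1): attacks (2,2) (2,0) (0,2) (0,0) [ray(1,1) blocked at (2,2)]
  WK@(2,2): attacks (2,3) (2,1) (3,2) (1,2) (3,3) (3,1) (1,3) (1,1)
  WR@(3,5): attacks (3,4) (4,5) (5,5) (2,5) (1,5) (0,5) [ray(0,-1) blocked at (3,4)]
  WB@(4,4): attacks (5,5) (5,3) (3,5) (3,3) (2,2) [ray(-1,1) blocked at (3,5); ray(-1,-1) blocked at (2,2)]
W attacks (1,0): no

Answer: no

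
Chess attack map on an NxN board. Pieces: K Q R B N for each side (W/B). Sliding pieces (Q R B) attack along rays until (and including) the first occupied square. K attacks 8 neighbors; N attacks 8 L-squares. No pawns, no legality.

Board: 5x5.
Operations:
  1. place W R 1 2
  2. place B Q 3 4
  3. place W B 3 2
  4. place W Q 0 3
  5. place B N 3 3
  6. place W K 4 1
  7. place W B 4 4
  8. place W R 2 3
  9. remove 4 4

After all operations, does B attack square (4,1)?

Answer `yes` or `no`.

Op 1: place WR@(1,2)
Op 2: place BQ@(3,4)
Op 3: place WB@(3,2)
Op 4: place WQ@(0,3)
Op 5: place BN@(3,3)
Op 6: place WK@(4,1)
Op 7: place WB@(4,4)
Op 8: place WR@(2,3)
Op 9: remove (4,4)
Per-piece attacks for B:
  BN@(3,3): attacks (1,4) (4,1) (2,1) (1,2)
  BQ@(3,4): attacks (3,3) (4,4) (2,4) (1,4) (0,4) (4,3) (2,3) [ray(0,-1) blocked at (3,3); ray(-1,-1) blocked at (2,3)]
B attacks (4,1): yes

Answer: yes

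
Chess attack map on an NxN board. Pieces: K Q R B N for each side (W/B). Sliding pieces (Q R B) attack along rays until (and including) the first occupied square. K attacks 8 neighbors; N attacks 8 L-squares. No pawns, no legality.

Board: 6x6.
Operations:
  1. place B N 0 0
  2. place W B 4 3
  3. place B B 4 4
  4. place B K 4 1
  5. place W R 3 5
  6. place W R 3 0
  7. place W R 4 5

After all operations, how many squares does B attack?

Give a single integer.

Answer: 17

Derivation:
Op 1: place BN@(0,0)
Op 2: place WB@(4,3)
Op 3: place BB@(4,4)
Op 4: place BK@(4,1)
Op 5: place WR@(3,5)
Op 6: place WR@(3,0)
Op 7: place WR@(4,5)
Per-piece attacks for B:
  BN@(0,0): attacks (1,2) (2,1)
  BK@(4,1): attacks (4,2) (4,0) (5,1) (3,1) (5,2) (5,0) (3,2) (3,0)
  BB@(4,4): attacks (5,5) (5,3) (3,5) (3,3) (2,2) (1,1) (0,0) [ray(-1,1) blocked at (3,5); ray(-1,-1) blocked at (0,0)]
Union (17 distinct): (0,0) (1,1) (1,2) (2,1) (2,2) (3,0) (3,1) (3,2) (3,3) (3,5) (4,0) (4,2) (5,0) (5,1) (5,2) (5,3) (5,5)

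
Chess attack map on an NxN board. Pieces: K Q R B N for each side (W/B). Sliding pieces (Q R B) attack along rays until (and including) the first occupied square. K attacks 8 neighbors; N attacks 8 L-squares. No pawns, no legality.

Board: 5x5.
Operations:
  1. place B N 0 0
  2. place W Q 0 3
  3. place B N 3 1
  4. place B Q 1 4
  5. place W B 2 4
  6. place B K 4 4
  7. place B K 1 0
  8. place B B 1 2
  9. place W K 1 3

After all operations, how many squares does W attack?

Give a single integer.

Op 1: place BN@(0,0)
Op 2: place WQ@(0,3)
Op 3: place BN@(3,1)
Op 4: place BQ@(1,4)
Op 5: place WB@(2,4)
Op 6: place BK@(4,4)
Op 7: place BK@(1,0)
Op 8: place BB@(1,2)
Op 9: place WK@(1,3)
Per-piece attacks for W:
  WQ@(0,3): attacks (0,4) (0,2) (0,1) (0,0) (1,3) (1,4) (1,2) [ray(0,-1) blocked at (0,0); ray(1,0) blocked at (1,3); ray(1,1) blocked at (1,4); ray(1,-1) blocked at (1,2)]
  WK@(1,3): attacks (1,4) (1,2) (2,3) (0,3) (2,4) (2,2) (0,4) (0,2)
  WB@(2,4): attacks (3,3) (4,2) (1,3) [ray(-1,-1) blocked at (1,3)]
Union (13 distinct): (0,0) (0,1) (0,2) (0,3) (0,4) (1,2) (1,3) (1,4) (2,2) (2,3) (2,4) (3,3) (4,2)

Answer: 13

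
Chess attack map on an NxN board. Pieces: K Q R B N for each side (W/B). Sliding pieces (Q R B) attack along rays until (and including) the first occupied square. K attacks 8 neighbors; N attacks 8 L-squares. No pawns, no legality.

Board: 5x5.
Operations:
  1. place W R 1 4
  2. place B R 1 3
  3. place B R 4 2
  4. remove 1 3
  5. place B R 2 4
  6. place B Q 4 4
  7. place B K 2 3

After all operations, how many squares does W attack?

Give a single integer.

Answer: 6

Derivation:
Op 1: place WR@(1,4)
Op 2: place BR@(1,3)
Op 3: place BR@(4,2)
Op 4: remove (1,3)
Op 5: place BR@(2,4)
Op 6: place BQ@(4,4)
Op 7: place BK@(2,3)
Per-piece attacks for W:
  WR@(1,4): attacks (1,3) (1,2) (1,1) (1,0) (2,4) (0,4) [ray(1,0) blocked at (2,4)]
Union (6 distinct): (0,4) (1,0) (1,1) (1,2) (1,3) (2,4)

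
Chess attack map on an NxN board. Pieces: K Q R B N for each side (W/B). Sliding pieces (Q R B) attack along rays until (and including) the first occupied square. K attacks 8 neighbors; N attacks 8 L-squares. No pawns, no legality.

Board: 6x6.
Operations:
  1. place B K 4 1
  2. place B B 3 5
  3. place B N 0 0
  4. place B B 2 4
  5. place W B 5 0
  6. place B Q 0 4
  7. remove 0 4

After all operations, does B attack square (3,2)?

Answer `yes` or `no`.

Answer: yes

Derivation:
Op 1: place BK@(4,1)
Op 2: place BB@(3,5)
Op 3: place BN@(0,0)
Op 4: place BB@(2,4)
Op 5: place WB@(5,0)
Op 6: place BQ@(0,4)
Op 7: remove (0,4)
Per-piece attacks for B:
  BN@(0,0): attacks (1,2) (2,1)
  BB@(2,4): attacks (3,5) (3,3) (4,2) (5,1) (1,5) (1,3) (0,2) [ray(1,1) blocked at (3,5)]
  BB@(3,5): attacks (4,4) (5,3) (2,4) [ray(-1,-1) blocked at (2,4)]
  BK@(4,1): attacks (4,2) (4,0) (5,1) (3,1) (5,2) (5,0) (3,2) (3,0)
B attacks (3,2): yes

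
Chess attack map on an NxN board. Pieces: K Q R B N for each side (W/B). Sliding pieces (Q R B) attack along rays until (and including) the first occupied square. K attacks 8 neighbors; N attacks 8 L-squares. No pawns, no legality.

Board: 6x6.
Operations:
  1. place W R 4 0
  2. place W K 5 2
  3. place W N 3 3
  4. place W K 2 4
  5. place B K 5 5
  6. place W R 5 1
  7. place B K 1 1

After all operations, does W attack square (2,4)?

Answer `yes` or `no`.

Answer: no

Derivation:
Op 1: place WR@(4,0)
Op 2: place WK@(5,2)
Op 3: place WN@(3,3)
Op 4: place WK@(2,4)
Op 5: place BK@(5,5)
Op 6: place WR@(5,1)
Op 7: place BK@(1,1)
Per-piece attacks for W:
  WK@(2,4): attacks (2,5) (2,3) (3,4) (1,4) (3,5) (3,3) (1,5) (1,3)
  WN@(3,3): attacks (4,5) (5,4) (2,5) (1,4) (4,1) (5,2) (2,1) (1,2)
  WR@(4,0): attacks (4,1) (4,2) (4,3) (4,4) (4,5) (5,0) (3,0) (2,0) (1,0) (0,0)
  WR@(5,1): attacks (5,2) (5,0) (4,1) (3,1) (2,1) (1,1) [ray(0,1) blocked at (5,2); ray(-1,0) blocked at (1,1)]
  WK@(5,2): attacks (5,3) (5,1) (4,2) (4,3) (4,1)
W attacks (2,4): no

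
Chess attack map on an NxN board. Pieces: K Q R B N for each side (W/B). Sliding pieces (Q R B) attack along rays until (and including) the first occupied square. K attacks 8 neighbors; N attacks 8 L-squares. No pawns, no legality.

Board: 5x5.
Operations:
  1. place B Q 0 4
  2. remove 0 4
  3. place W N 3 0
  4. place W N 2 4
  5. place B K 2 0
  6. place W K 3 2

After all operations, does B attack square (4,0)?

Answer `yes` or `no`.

Answer: no

Derivation:
Op 1: place BQ@(0,4)
Op 2: remove (0,4)
Op 3: place WN@(3,0)
Op 4: place WN@(2,4)
Op 5: place BK@(2,0)
Op 6: place WK@(3,2)
Per-piece attacks for B:
  BK@(2,0): attacks (2,1) (3,0) (1,0) (3,1) (1,1)
B attacks (4,0): no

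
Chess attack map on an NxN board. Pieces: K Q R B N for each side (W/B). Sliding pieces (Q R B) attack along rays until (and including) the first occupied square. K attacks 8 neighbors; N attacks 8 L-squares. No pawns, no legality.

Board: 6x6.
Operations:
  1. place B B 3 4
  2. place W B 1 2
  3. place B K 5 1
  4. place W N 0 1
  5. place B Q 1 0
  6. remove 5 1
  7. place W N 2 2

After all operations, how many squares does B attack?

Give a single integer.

Op 1: place BB@(3,4)
Op 2: place WB@(1,2)
Op 3: place BK@(5,1)
Op 4: place WN@(0,1)
Op 5: place BQ@(1,0)
Op 6: remove (5,1)
Op 7: place WN@(2,2)
Per-piece attacks for B:
  BQ@(1,0): attacks (1,1) (1,2) (2,0) (3,0) (4,0) (5,0) (0,0) (2,1) (3,2) (4,3) (5,4) (0,1) [ray(0,1) blocked at (1,2); ray(-1,1) blocked at (0,1)]
  BB@(3,4): attacks (4,5) (4,3) (5,2) (2,5) (2,3) (1,2) [ray(-1,-1) blocked at (1,2)]
Union (16 distinct): (0,0) (0,1) (1,1) (1,2) (2,0) (2,1) (2,3) (2,5) (3,0) (3,2) (4,0) (4,3) (4,5) (5,0) (5,2) (5,4)

Answer: 16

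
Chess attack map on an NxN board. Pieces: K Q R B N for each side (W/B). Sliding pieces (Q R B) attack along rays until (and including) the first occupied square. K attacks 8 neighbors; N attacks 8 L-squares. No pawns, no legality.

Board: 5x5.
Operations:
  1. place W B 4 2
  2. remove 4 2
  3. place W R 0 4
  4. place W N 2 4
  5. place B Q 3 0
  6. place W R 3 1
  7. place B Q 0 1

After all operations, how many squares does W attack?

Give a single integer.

Op 1: place WB@(4,2)
Op 2: remove (4,2)
Op 3: place WR@(0,4)
Op 4: place WN@(2,4)
Op 5: place BQ@(3,0)
Op 6: place WR@(3,1)
Op 7: place BQ@(0,1)
Per-piece attacks for W:
  WR@(0,4): attacks (0,3) (0,2) (0,1) (1,4) (2,4) [ray(0,-1) blocked at (0,1); ray(1,0) blocked at (2,4)]
  WN@(2,4): attacks (3,2) (4,3) (1,2) (0,3)
  WR@(3,1): attacks (3,2) (3,3) (3,4) (3,0) (4,1) (2,1) (1,1) (0,1) [ray(0,-1) blocked at (3,0); ray(-1,0) blocked at (0,1)]
Union (14 distinct): (0,1) (0,2) (0,3) (1,1) (1,2) (1,4) (2,1) (2,4) (3,0) (3,2) (3,3) (3,4) (4,1) (4,3)

Answer: 14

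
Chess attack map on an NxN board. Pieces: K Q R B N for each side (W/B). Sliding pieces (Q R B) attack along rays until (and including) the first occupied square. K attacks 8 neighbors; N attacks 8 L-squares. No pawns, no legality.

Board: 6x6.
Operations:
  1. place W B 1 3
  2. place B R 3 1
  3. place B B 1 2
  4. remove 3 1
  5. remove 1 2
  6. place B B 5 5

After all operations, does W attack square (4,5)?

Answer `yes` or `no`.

Answer: no

Derivation:
Op 1: place WB@(1,3)
Op 2: place BR@(3,1)
Op 3: place BB@(1,2)
Op 4: remove (3,1)
Op 5: remove (1,2)
Op 6: place BB@(5,5)
Per-piece attacks for W:
  WB@(1,3): attacks (2,4) (3,5) (2,2) (3,1) (4,0) (0,4) (0,2)
W attacks (4,5): no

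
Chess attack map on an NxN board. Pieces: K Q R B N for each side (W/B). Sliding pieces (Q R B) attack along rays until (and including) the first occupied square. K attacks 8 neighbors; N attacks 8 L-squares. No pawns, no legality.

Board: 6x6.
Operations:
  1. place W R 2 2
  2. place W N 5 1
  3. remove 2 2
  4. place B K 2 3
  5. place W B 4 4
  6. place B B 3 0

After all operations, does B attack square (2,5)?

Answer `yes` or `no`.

Answer: no

Derivation:
Op 1: place WR@(2,2)
Op 2: place WN@(5,1)
Op 3: remove (2,2)
Op 4: place BK@(2,3)
Op 5: place WB@(4,4)
Op 6: place BB@(3,0)
Per-piece attacks for B:
  BK@(2,3): attacks (2,4) (2,2) (3,3) (1,3) (3,4) (3,2) (1,4) (1,2)
  BB@(3,0): attacks (4,1) (5,2) (2,1) (1,2) (0,3)
B attacks (2,5): no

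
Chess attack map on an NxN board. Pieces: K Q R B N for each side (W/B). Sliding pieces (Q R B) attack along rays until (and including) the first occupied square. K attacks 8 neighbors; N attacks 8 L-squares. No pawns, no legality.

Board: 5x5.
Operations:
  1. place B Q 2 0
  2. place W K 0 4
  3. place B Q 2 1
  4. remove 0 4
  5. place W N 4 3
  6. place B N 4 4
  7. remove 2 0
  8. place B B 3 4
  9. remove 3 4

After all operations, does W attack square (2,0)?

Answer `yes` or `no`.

Answer: no

Derivation:
Op 1: place BQ@(2,0)
Op 2: place WK@(0,4)
Op 3: place BQ@(2,1)
Op 4: remove (0,4)
Op 5: place WN@(4,3)
Op 6: place BN@(4,4)
Op 7: remove (2,0)
Op 8: place BB@(3,4)
Op 9: remove (3,4)
Per-piece attacks for W:
  WN@(4,3): attacks (2,4) (3,1) (2,2)
W attacks (2,0): no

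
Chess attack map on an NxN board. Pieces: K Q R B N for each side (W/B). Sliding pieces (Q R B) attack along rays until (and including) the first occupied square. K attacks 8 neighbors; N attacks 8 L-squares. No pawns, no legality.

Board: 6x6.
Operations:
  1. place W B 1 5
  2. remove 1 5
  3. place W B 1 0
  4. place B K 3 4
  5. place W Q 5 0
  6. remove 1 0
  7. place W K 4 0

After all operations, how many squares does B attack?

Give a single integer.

Answer: 8

Derivation:
Op 1: place WB@(1,5)
Op 2: remove (1,5)
Op 3: place WB@(1,0)
Op 4: place BK@(3,4)
Op 5: place WQ@(5,0)
Op 6: remove (1,0)
Op 7: place WK@(4,0)
Per-piece attacks for B:
  BK@(3,4): attacks (3,5) (3,3) (4,4) (2,4) (4,5) (4,3) (2,5) (2,3)
Union (8 distinct): (2,3) (2,4) (2,5) (3,3) (3,5) (4,3) (4,4) (4,5)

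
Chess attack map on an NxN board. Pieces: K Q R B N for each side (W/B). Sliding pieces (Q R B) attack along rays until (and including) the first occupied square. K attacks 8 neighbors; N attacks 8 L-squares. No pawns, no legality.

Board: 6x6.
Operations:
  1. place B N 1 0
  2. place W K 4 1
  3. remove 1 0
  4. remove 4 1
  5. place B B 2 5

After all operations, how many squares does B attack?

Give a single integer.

Answer: 5

Derivation:
Op 1: place BN@(1,0)
Op 2: place WK@(4,1)
Op 3: remove (1,0)
Op 4: remove (4,1)
Op 5: place BB@(2,5)
Per-piece attacks for B:
  BB@(2,5): attacks (3,4) (4,3) (5,2) (1,4) (0,3)
Union (5 distinct): (0,3) (1,4) (3,4) (4,3) (5,2)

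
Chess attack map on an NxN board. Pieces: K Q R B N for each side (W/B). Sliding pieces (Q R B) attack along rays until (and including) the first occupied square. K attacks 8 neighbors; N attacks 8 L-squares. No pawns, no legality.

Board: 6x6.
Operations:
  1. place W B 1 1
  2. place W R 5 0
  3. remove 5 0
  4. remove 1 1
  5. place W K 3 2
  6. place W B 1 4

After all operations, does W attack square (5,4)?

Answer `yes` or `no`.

Op 1: place WB@(1,1)
Op 2: place WR@(5,0)
Op 3: remove (5,0)
Op 4: remove (1,1)
Op 5: place WK@(3,2)
Op 6: place WB@(1,4)
Per-piece attacks for W:
  WB@(1,4): attacks (2,5) (2,3) (3,2) (0,5) (0,3) [ray(1,-1) blocked at (3,2)]
  WK@(3,2): attacks (3,3) (3,1) (4,2) (2,2) (4,3) (4,1) (2,3) (2,1)
W attacks (5,4): no

Answer: no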